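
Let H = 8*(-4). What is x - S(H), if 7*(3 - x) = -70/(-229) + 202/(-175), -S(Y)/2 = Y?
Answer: -17078017/280525 ≈ -60.879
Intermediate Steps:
H = -32
S(Y) = -2*Y
x = 875583/280525 (x = 3 - (-70/(-229) + 202/(-175))/7 = 3 - (-70*(-1/229) + 202*(-1/175))/7 = 3 - (70/229 - 202/175)/7 = 3 - ⅐*(-34008/40075) = 3 + 34008/280525 = 875583/280525 ≈ 3.1212)
x - S(H) = 875583/280525 - (-2)*(-32) = 875583/280525 - 1*64 = 875583/280525 - 64 = -17078017/280525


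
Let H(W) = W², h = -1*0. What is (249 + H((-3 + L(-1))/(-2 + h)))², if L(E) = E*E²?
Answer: 64009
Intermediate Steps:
h = 0
L(E) = E³
(249 + H((-3 + L(-1))/(-2 + h)))² = (249 + ((-3 + (-1)³)/(-2 + 0))²)² = (249 + ((-3 - 1)/(-2))²)² = (249 + (-4*(-½))²)² = (249 + 2²)² = (249 + 4)² = 253² = 64009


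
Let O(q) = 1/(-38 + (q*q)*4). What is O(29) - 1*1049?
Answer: -3488973/3326 ≈ -1049.0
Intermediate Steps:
O(q) = 1/(-38 + 4*q²) (O(q) = 1/(-38 + q²*4) = 1/(-38 + 4*q²))
O(29) - 1*1049 = 1/(2*(-19 + 2*29²)) - 1*1049 = 1/(2*(-19 + 2*841)) - 1049 = 1/(2*(-19 + 1682)) - 1049 = (½)/1663 - 1049 = (½)*(1/1663) - 1049 = 1/3326 - 1049 = -3488973/3326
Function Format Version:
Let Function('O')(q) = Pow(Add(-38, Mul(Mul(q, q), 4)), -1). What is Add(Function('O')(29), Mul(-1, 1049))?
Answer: Rational(-3488973, 3326) ≈ -1049.0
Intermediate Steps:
Function('O')(q) = Pow(Add(-38, Mul(4, Pow(q, 2))), -1) (Function('O')(q) = Pow(Add(-38, Mul(Pow(q, 2), 4)), -1) = Pow(Add(-38, Mul(4, Pow(q, 2))), -1))
Add(Function('O')(29), Mul(-1, 1049)) = Add(Mul(Rational(1, 2), Pow(Add(-19, Mul(2, Pow(29, 2))), -1)), Mul(-1, 1049)) = Add(Mul(Rational(1, 2), Pow(Add(-19, Mul(2, 841)), -1)), -1049) = Add(Mul(Rational(1, 2), Pow(Add(-19, 1682), -1)), -1049) = Add(Mul(Rational(1, 2), Pow(1663, -1)), -1049) = Add(Mul(Rational(1, 2), Rational(1, 1663)), -1049) = Add(Rational(1, 3326), -1049) = Rational(-3488973, 3326)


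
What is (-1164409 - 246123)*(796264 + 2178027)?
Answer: -4195332632812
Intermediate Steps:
(-1164409 - 246123)*(796264 + 2178027) = -1410532*2974291 = -4195332632812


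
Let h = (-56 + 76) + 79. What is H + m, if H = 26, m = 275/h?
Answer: 259/9 ≈ 28.778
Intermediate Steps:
h = 99 (h = 20 + 79 = 99)
m = 25/9 (m = 275/99 = 275*(1/99) = 25/9 ≈ 2.7778)
H + m = 26 + 25/9 = 259/9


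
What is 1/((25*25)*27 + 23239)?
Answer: 1/40114 ≈ 2.4929e-5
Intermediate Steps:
1/((25*25)*27 + 23239) = 1/(625*27 + 23239) = 1/(16875 + 23239) = 1/40114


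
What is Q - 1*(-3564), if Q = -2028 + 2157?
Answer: 3693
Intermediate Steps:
Q = 129
Q - 1*(-3564) = 129 - 1*(-3564) = 129 + 3564 = 3693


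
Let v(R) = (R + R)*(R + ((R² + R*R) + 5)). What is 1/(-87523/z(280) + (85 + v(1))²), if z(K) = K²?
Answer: 78400/799670877 ≈ 9.8040e-5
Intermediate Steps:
v(R) = 2*R*(5 + R + 2*R²) (v(R) = (2*R)*(R + ((R² + R²) + 5)) = (2*R)*(R + (2*R² + 5)) = (2*R)*(R + (5 + 2*R²)) = (2*R)*(5 + R + 2*R²) = 2*R*(5 + R + 2*R²))
1/(-87523/z(280) + (85 + v(1))²) = 1/(-87523/(280²) + (85 + 2*1*(5 + 1 + 2*1²))²) = 1/(-87523/78400 + (85 + 2*1*(5 + 1 + 2*1))²) = 1/(-87523*1/78400 + (85 + 2*1*(5 + 1 + 2))²) = 1/(-87523/78400 + (85 + 2*1*8)²) = 1/(-87523/78400 + (85 + 16)²) = 1/(-87523/78400 + 101²) = 1/(-87523/78400 + 10201) = 1/(799670877/78400) = 78400/799670877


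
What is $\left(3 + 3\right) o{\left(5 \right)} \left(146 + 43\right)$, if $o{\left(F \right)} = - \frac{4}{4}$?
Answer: $-1134$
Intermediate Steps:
$o{\left(F \right)} = -1$ ($o{\left(F \right)} = \left(-4\right) \frac{1}{4} = -1$)
$\left(3 + 3\right) o{\left(5 \right)} \left(146 + 43\right) = \left(3 + 3\right) \left(-1\right) \left(146 + 43\right) = 6 \left(-1\right) 189 = \left(-6\right) 189 = -1134$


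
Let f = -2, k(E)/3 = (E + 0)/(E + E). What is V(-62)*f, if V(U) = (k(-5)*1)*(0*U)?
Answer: 0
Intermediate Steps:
k(E) = 3/2 (k(E) = 3*((E + 0)/(E + E)) = 3*(E/((2*E))) = 3*(E*(1/(2*E))) = 3*(1/2) = 3/2)
V(U) = 0 (V(U) = ((3/2)*1)*(0*U) = (3/2)*0 = 0)
V(-62)*f = 0*(-2) = 0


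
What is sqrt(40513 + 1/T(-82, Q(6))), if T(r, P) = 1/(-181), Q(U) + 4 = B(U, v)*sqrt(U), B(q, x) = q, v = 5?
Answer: 2*sqrt(10083) ≈ 200.83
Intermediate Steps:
Q(U) = -4 + U**(3/2) (Q(U) = -4 + U*sqrt(U) = -4 + U**(3/2))
T(r, P) = -1/181
sqrt(40513 + 1/T(-82, Q(6))) = sqrt(40513 + 1/(-1/181)) = sqrt(40513 - 181) = sqrt(40332) = 2*sqrt(10083)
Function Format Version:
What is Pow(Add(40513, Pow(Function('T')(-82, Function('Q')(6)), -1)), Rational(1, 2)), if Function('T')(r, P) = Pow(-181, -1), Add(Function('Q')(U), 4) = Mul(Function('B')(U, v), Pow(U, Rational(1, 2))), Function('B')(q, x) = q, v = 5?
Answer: Mul(2, Pow(10083, Rational(1, 2))) ≈ 200.83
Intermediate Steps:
Function('Q')(U) = Add(-4, Pow(U, Rational(3, 2))) (Function('Q')(U) = Add(-4, Mul(U, Pow(U, Rational(1, 2)))) = Add(-4, Pow(U, Rational(3, 2))))
Function('T')(r, P) = Rational(-1, 181)
Pow(Add(40513, Pow(Function('T')(-82, Function('Q')(6)), -1)), Rational(1, 2)) = Pow(Add(40513, Pow(Rational(-1, 181), -1)), Rational(1, 2)) = Pow(Add(40513, -181), Rational(1, 2)) = Pow(40332, Rational(1, 2)) = Mul(2, Pow(10083, Rational(1, 2)))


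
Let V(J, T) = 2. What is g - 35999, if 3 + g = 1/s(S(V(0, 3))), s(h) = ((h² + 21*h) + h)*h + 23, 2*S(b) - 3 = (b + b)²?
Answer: -825417846/22927 ≈ -36002.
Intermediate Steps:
S(b) = 3/2 + 2*b² (S(b) = 3/2 + (b + b)²/2 = 3/2 + (2*b)²/2 = 3/2 + (4*b²)/2 = 3/2 + 2*b²)
s(h) = 23 + h*(h² + 22*h) (s(h) = (h² + 22*h)*h + 23 = h*(h² + 22*h) + 23 = 23 + h*(h² + 22*h))
g = -68773/22927 (g = -3 + 1/(23 + (3/2 + 2*2²)³ + 22*(3/2 + 2*2²)²) = -3 + 1/(23 + (3/2 + 2*4)³ + 22*(3/2 + 2*4)²) = -3 + 1/(23 + (3/2 + 8)³ + 22*(3/2 + 8)²) = -3 + 1/(23 + (19/2)³ + 22*(19/2)²) = -3 + 1/(23 + 6859/8 + 22*(361/4)) = -3 + 1/(23 + 6859/8 + 3971/2) = -3 + 1/(22927/8) = -3 + 8/22927 = -68773/22927 ≈ -2.9996)
g - 35999 = -68773/22927 - 35999 = -825417846/22927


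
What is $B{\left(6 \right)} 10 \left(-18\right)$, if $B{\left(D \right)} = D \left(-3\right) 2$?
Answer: $6480$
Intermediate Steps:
$B{\left(D \right)} = - 6 D$ ($B{\left(D \right)} = - 3 D 2 = - 6 D$)
$B{\left(6 \right)} 10 \left(-18\right) = \left(-6\right) 6 \cdot 10 \left(-18\right) = \left(-36\right) 10 \left(-18\right) = \left(-360\right) \left(-18\right) = 6480$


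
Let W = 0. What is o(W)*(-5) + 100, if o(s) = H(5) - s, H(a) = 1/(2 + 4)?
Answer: 595/6 ≈ 99.167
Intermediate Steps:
H(a) = ⅙ (H(a) = 1/6 = ⅙)
o(s) = ⅙ - s
o(W)*(-5) + 100 = (⅙ - 1*0)*(-5) + 100 = (⅙ + 0)*(-5) + 100 = (⅙)*(-5) + 100 = -⅚ + 100 = 595/6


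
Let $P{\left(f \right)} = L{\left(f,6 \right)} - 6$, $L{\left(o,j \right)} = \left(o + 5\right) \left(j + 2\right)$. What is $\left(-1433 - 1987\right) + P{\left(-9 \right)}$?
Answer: $-3458$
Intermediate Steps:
$L{\left(o,j \right)} = \left(2 + j\right) \left(5 + o\right)$ ($L{\left(o,j \right)} = \left(5 + o\right) \left(2 + j\right) = \left(2 + j\right) \left(5 + o\right)$)
$P{\left(f \right)} = 34 + 8 f$ ($P{\left(f \right)} = \left(10 + 2 f + 5 \cdot 6 + 6 f\right) - 6 = \left(10 + 2 f + 30 + 6 f\right) - 6 = \left(40 + 8 f\right) - 6 = 34 + 8 f$)
$\left(-1433 - 1987\right) + P{\left(-9 \right)} = \left(-1433 - 1987\right) + \left(34 + 8 \left(-9\right)\right) = \left(-1433 - 1987\right) + \left(34 - 72\right) = -3420 - 38 = -3458$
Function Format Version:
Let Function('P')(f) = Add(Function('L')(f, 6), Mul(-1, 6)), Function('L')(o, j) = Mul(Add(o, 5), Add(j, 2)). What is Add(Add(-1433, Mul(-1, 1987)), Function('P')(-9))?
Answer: -3458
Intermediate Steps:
Function('L')(o, j) = Mul(Add(2, j), Add(5, o)) (Function('L')(o, j) = Mul(Add(5, o), Add(2, j)) = Mul(Add(2, j), Add(5, o)))
Function('P')(f) = Add(34, Mul(8, f)) (Function('P')(f) = Add(Add(10, Mul(2, f), Mul(5, 6), Mul(6, f)), Mul(-1, 6)) = Add(Add(10, Mul(2, f), 30, Mul(6, f)), -6) = Add(Add(40, Mul(8, f)), -6) = Add(34, Mul(8, f)))
Add(Add(-1433, Mul(-1, 1987)), Function('P')(-9)) = Add(Add(-1433, Mul(-1, 1987)), Add(34, Mul(8, -9))) = Add(Add(-1433, -1987), Add(34, -72)) = Add(-3420, -38) = -3458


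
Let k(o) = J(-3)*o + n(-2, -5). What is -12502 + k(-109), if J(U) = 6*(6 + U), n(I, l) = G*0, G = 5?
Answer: -14464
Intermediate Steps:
n(I, l) = 0 (n(I, l) = 5*0 = 0)
J(U) = 36 + 6*U
k(o) = 18*o (k(o) = (36 + 6*(-3))*o + 0 = (36 - 18)*o + 0 = 18*o + 0 = 18*o)
-12502 + k(-109) = -12502 + 18*(-109) = -12502 - 1962 = -14464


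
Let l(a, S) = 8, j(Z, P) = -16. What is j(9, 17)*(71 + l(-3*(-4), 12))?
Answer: -1264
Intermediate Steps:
j(9, 17)*(71 + l(-3*(-4), 12)) = -16*(71 + 8) = -16*79 = -1264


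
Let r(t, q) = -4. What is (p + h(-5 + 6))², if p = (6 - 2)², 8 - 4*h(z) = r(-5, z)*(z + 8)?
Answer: 729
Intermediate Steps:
h(z) = 10 + z (h(z) = 2 - (-1)*(z + 8) = 2 - (-1)*(8 + z) = 2 - (-32 - 4*z)/4 = 2 + (8 + z) = 10 + z)
p = 16 (p = 4² = 16)
(p + h(-5 + 6))² = (16 + (10 + (-5 + 6)))² = (16 + (10 + 1))² = (16 + 11)² = 27² = 729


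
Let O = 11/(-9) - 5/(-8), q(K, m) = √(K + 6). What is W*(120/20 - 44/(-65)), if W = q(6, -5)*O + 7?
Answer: 3038/65 - 9331*√3/1170 ≈ 32.925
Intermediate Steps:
q(K, m) = √(6 + K)
O = -43/72 (O = 11*(-⅑) - 5*(-⅛) = -11/9 + 5/8 = -43/72 ≈ -0.59722)
W = 7 - 43*√3/36 (W = √(6 + 6)*(-43/72) + 7 = √12*(-43/72) + 7 = (2*√3)*(-43/72) + 7 = -43*√3/36 + 7 = 7 - 43*√3/36 ≈ 4.9312)
W*(120/20 - 44/(-65)) = (7 - 43*√3/36)*(120/20 - 44/(-65)) = (7 - 43*√3/36)*(120*(1/20) - 44*(-1/65)) = (7 - 43*√3/36)*(6 + 44/65) = (7 - 43*√3/36)*(434/65) = 3038/65 - 9331*√3/1170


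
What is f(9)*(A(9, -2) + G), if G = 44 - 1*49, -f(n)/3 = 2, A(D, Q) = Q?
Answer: 42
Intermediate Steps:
f(n) = -6 (f(n) = -3*2 = -6)
G = -5 (G = 44 - 49 = -5)
f(9)*(A(9, -2) + G) = -6*(-2 - 5) = -6*(-7) = 42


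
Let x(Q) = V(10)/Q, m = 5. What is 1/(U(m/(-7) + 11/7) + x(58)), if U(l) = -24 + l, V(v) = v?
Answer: -203/4663 ≈ -0.043534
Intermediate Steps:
x(Q) = 10/Q
1/(U(m/(-7) + 11/7) + x(58)) = 1/((-24 + (5/(-7) + 11/7)) + 10/58) = 1/((-24 + (5*(-1/7) + 11*(1/7))) + 10*(1/58)) = 1/((-24 + (-5/7 + 11/7)) + 5/29) = 1/((-24 + 6/7) + 5/29) = 1/(-162/7 + 5/29) = 1/(-4663/203) = -203/4663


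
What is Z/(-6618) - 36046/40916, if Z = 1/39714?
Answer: -2368467791627/2688459960708 ≈ -0.88098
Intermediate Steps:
Z = 1/39714 ≈ 2.5180e-5
Z/(-6618) - 36046/40916 = (1/39714)/(-6618) - 36046/40916 = (1/39714)*(-1/6618) - 36046*1/40916 = -1/262827252 - 18023/20458 = -2368467791627/2688459960708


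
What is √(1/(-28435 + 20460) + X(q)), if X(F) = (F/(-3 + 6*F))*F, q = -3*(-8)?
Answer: √22956576929/74965 ≈ 2.0211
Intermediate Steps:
q = 24
X(F) = F²/(-3 + 6*F) (X(F) = (F/(-3 + 6*F))*F = F²/(-3 + 6*F))
√(1/(-28435 + 20460) + X(q)) = √(1/(-28435 + 20460) + (⅓)*24²/(-1 + 2*24)) = √(1/(-7975) + (⅓)*576/(-1 + 48)) = √(-1/7975 + (⅓)*576/47) = √(-1/7975 + (⅓)*576*(1/47)) = √(-1/7975 + 192/47) = √(1531153/374825) = √22956576929/74965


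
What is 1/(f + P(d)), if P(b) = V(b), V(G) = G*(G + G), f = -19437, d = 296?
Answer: 1/155795 ≈ 6.4187e-6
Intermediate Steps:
V(G) = 2*G**2 (V(G) = G*(2*G) = 2*G**2)
P(b) = 2*b**2
1/(f + P(d)) = 1/(-19437 + 2*296**2) = 1/(-19437 + 2*87616) = 1/(-19437 + 175232) = 1/155795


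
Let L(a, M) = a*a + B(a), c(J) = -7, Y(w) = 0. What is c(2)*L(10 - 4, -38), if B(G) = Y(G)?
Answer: -252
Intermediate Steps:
B(G) = 0
L(a, M) = a**2 (L(a, M) = a*a + 0 = a**2 + 0 = a**2)
c(2)*L(10 - 4, -38) = -7*(10 - 4)**2 = -7*6**2 = -7*36 = -252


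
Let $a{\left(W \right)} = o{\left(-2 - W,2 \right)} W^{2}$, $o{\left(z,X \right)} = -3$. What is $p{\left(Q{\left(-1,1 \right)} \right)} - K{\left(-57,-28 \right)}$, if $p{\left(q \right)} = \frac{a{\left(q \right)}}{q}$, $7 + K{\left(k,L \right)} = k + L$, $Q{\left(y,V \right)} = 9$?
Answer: $65$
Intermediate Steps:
$K{\left(k,L \right)} = -7 + L + k$ ($K{\left(k,L \right)} = -7 + \left(k + L\right) = -7 + \left(L + k\right) = -7 + L + k$)
$a{\left(W \right)} = - 3 W^{2}$
$p{\left(q \right)} = - 3 q$ ($p{\left(q \right)} = \frac{\left(-3\right) q^{2}}{q} = - 3 q$)
$p{\left(Q{\left(-1,1 \right)} \right)} - K{\left(-57,-28 \right)} = \left(-3\right) 9 - \left(-7 - 28 - 57\right) = -27 - -92 = -27 + 92 = 65$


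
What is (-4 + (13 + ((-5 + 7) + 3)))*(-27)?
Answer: -378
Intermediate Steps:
(-4 + (13 + ((-5 + 7) + 3)))*(-27) = (-4 + (13 + (2 + 3)))*(-27) = (-4 + (13 + 5))*(-27) = (-4 + 18)*(-27) = 14*(-27) = -378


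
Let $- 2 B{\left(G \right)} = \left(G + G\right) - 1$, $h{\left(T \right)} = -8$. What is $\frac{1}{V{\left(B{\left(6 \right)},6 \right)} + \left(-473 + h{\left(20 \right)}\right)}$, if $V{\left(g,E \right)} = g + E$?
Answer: $- \frac{2}{961} \approx -0.0020812$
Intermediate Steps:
$B{\left(G \right)} = \frac{1}{2} - G$ ($B{\left(G \right)} = - \frac{\left(G + G\right) - 1}{2} = - \frac{2 G - 1}{2} = - \frac{-1 + 2 G}{2} = \frac{1}{2} - G$)
$V{\left(g,E \right)} = E + g$
$\frac{1}{V{\left(B{\left(6 \right)},6 \right)} + \left(-473 + h{\left(20 \right)}\right)} = \frac{1}{\left(6 + \left(\frac{1}{2} - 6\right)\right) - 481} = \frac{1}{\left(6 - \frac{11}{2}\right) - 481} = \frac{1}{\frac{1}{2} - 481} = \frac{1}{- \frac{961}{2}} = - \frac{2}{961}$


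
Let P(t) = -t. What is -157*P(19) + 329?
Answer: 3312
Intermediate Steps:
-157*P(19) + 329 = -(-157)*19 + 329 = -157*(-19) + 329 = 2983 + 329 = 3312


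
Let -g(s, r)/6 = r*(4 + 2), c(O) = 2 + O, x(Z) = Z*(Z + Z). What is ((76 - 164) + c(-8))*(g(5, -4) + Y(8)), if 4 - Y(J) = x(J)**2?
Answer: 1526184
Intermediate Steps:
x(Z) = 2*Z**2 (x(Z) = Z*(2*Z) = 2*Z**2)
Y(J) = 4 - 4*J**4 (Y(J) = 4 - (2*J**2)**2 = 4 - 4*J**4)
g(s, r) = -36*r (g(s, r) = -6*r*(4 + 2) = -6*r*6 = -36*r)
((76 - 164) + c(-8))*(g(5, -4) + Y(8)) = ((76 - 164) + (2 - 8))*(-36*(-4) + (4 - 4*8**4)) = (-88 - 6)*(144 + (4 - 4*4096)) = -94*(144 + (4 - 16384)) = -94*(144 - 16380) = -94*(-16236) = 1526184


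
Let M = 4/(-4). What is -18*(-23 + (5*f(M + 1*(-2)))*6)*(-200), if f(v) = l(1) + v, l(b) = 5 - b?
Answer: 25200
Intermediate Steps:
M = -1 (M = 4*(-¼) = -1)
f(v) = 4 + v (f(v) = (5 - 1*1) + v = (5 - 1) + v = 4 + v)
-18*(-23 + (5*f(M + 1*(-2)))*6)*(-200) = -18*(-23 + (5*(4 + (-1 + 1*(-2))))*6)*(-200) = -18*(-23 + (5*(4 + (-1 - 2)))*6)*(-200) = -18*(-23 + (5*(4 - 3))*6)*(-200) = -18*(-23 + (5*1)*6)*(-200) = -18*(-23 + 5*6)*(-200) = -18*(-23 + 30)*(-200) = -18*7*(-200) = -126*(-200) = 25200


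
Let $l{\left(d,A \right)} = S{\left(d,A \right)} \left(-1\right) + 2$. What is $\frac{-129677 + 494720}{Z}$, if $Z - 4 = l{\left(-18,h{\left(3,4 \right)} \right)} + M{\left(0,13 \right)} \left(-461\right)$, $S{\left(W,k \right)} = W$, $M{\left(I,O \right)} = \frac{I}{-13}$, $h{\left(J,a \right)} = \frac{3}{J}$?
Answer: $\frac{121681}{8} \approx 15210.0$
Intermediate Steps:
$M{\left(I,O \right)} = - \frac{I}{13}$ ($M{\left(I,O \right)} = I \left(- \frac{1}{13}\right) = - \frac{I}{13}$)
$l{\left(d,A \right)} = 2 - d$ ($l{\left(d,A \right)} = d \left(-1\right) + 2 = - d + 2 = 2 - d$)
$Z = 24$ ($Z = 4 + \left(\left(2 - -18\right) + \left(- \frac{1}{13}\right) 0 \left(-461\right)\right) = 4 + \left(\left(2 + 18\right) + 0 \left(-461\right)\right) = 4 + \left(20 + 0\right) = 4 + 20 = 24$)
$\frac{-129677 + 494720}{Z} = \frac{-129677 + 494720}{24} = 365043 \cdot \frac{1}{24} = \frac{121681}{8}$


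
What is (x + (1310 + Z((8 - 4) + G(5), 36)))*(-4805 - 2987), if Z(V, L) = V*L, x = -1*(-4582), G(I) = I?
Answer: -48435072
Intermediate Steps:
x = 4582
Z(V, L) = L*V
(x + (1310 + Z((8 - 4) + G(5), 36)))*(-4805 - 2987) = (4582 + (1310 + 36*((8 - 4) + 5)))*(-4805 - 2987) = (4582 + (1310 + 36*(4 + 5)))*(-7792) = (4582 + (1310 + 36*9))*(-7792) = (4582 + (1310 + 324))*(-7792) = (4582 + 1634)*(-7792) = 6216*(-7792) = -48435072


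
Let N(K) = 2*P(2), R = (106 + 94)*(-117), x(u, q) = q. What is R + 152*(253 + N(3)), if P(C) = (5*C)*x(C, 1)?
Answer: 18096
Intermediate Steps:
R = -23400 (R = 200*(-117) = -23400)
P(C) = 5*C (P(C) = (5*C)*1 = 5*C)
N(K) = 20 (N(K) = 2*(5*2) = 2*10 = 20)
R + 152*(253 + N(3)) = -23400 + 152*(253 + 20) = -23400 + 152*273 = -23400 + 41496 = 18096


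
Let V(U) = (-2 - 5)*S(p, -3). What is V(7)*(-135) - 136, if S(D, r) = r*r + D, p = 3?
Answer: 11204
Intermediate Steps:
S(D, r) = D + r² (S(D, r) = r² + D = D + r²)
V(U) = -84 (V(U) = (-2 - 5)*(3 + (-3)²) = -7*(3 + 9) = -7*12 = -84)
V(7)*(-135) - 136 = -84*(-135) - 136 = 11340 - 136 = 11204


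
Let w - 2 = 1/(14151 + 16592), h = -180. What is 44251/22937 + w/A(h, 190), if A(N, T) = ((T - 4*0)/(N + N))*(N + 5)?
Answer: 4574130022709/2344631035075 ≈ 1.9509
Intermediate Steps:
w = 61487/30743 (w = 2 + 1/(14151 + 16592) = 2 + 1/30743 = 61487/30743 ≈ 2.0000)
A(N, T) = T*(5 + N)/(2*N) (A(N, T) = ((T + 0)/((2*N)))*(5 + N) = (T*(1/(2*N)))*(5 + N) = (T/(2*N))*(5 + N) = T*(5 + N)/(2*N))
44251/22937 + w/A(h, 190) = 44251/22937 + 61487/(30743*(((½)*190*(5 - 180)/(-180)))) = 44251*(1/22937) + 61487/(30743*(((½)*190*(-1/180)*(-175)))) = 44251/22937 + 61487/(30743*(3325/36)) = 44251/22937 + (61487/30743)*(36/3325) = 44251/22937 + 2213532/102220475 = 4574130022709/2344631035075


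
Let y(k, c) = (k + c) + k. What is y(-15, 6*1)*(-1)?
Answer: 24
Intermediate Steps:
y(k, c) = c + 2*k (y(k, c) = (c + k) + k = c + 2*k)
y(-15, 6*1)*(-1) = (6*1 + 2*(-15))*(-1) = (6 - 30)*(-1) = -24*(-1) = 24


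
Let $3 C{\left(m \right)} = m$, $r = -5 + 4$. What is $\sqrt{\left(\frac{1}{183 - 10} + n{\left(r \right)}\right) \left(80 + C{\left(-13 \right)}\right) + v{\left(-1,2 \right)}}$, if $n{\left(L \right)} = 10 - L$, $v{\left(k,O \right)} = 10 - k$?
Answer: $\frac{\sqrt{227278923}}{519} \approx 29.048$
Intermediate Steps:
$r = -1$
$C{\left(m \right)} = \frac{m}{3}$
$\sqrt{\left(\frac{1}{183 - 10} + n{\left(r \right)}\right) \left(80 + C{\left(-13 \right)}\right) + v{\left(-1,2 \right)}} = \sqrt{\left(\frac{1}{183 - 10} + \left(10 - -1\right)\right) \left(80 + \frac{1}{3} \left(-13\right)\right) + \left(10 - -1\right)} = \sqrt{\left(\frac{1}{173} + \left(10 + 1\right)\right) \left(80 - \frac{13}{3}\right) + \left(10 + 1\right)} = \sqrt{\left(\frac{1}{173} + 11\right) \frac{227}{3} + 11} = \sqrt{\frac{1904}{173} \cdot \frac{227}{3} + 11} = \sqrt{\frac{432208}{519} + 11} = \sqrt{\frac{437917}{519}} = \frac{\sqrt{227278923}}{519}$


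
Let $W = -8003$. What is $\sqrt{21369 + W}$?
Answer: $\sqrt{13366} \approx 115.61$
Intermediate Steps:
$\sqrt{21369 + W} = \sqrt{21369 - 8003} = \sqrt{13366}$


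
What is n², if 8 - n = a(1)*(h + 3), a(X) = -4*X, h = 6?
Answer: 1936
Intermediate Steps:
n = 44 (n = 8 - (-4*1)*(6 + 3) = 8 - (-4)*9 = 8 - 1*(-36) = 8 + 36 = 44)
n² = 44² = 1936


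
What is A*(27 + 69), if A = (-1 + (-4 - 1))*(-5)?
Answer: 2880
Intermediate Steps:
A = 30 (A = (-1 - 5)*(-5) = -6*(-5) = 30)
A*(27 + 69) = 30*(27 + 69) = 30*96 = 2880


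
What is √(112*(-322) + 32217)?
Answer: I*√3847 ≈ 62.024*I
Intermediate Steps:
√(112*(-322) + 32217) = √(-36064 + 32217) = √(-3847) = I*√3847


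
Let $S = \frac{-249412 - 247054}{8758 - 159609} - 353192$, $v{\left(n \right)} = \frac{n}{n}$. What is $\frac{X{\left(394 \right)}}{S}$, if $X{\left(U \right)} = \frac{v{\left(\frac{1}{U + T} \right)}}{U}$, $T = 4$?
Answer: $- \frac{150851}{20991874750844} \approx -7.1862 \cdot 10^{-9}$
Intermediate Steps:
$v{\left(n \right)} = 1$
$X{\left(U \right)} = \frac{1}{U}$ ($X{\left(U \right)} = 1 \frac{1}{U} = \frac{1}{U}$)
$S = - \frac{53278869926}{150851}$ ($S = - \frac{496466}{-150851} - 353192 = \left(-496466\right) \left(- \frac{1}{150851}\right) - 353192 = \frac{496466}{150851} - 353192 = - \frac{53278869926}{150851} \approx -3.5319 \cdot 10^{5}$)
$\frac{X{\left(394 \right)}}{S} = \frac{1}{394 \left(- \frac{53278869926}{150851}\right)} = \frac{1}{394} \left(- \frac{150851}{53278869926}\right) = - \frac{150851}{20991874750844}$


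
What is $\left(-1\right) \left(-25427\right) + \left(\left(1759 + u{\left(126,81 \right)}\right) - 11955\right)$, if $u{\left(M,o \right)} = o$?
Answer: $15312$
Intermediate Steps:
$\left(-1\right) \left(-25427\right) + \left(\left(1759 + u{\left(126,81 \right)}\right) - 11955\right) = \left(-1\right) \left(-25427\right) + \left(\left(1759 + 81\right) - 11955\right) = 25427 + \left(1840 - 11955\right) = 25427 - 10115 = 15312$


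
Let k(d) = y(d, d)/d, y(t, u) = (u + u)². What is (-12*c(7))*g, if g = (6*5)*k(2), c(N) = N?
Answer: -20160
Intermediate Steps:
y(t, u) = 4*u² (y(t, u) = (2*u)² = 4*u²)
k(d) = 4*d (k(d) = (4*d²)/d = 4*d)
g = 240 (g = (6*5)*(4*2) = 30*8 = 240)
(-12*c(7))*g = -12*7*240 = -84*240 = -20160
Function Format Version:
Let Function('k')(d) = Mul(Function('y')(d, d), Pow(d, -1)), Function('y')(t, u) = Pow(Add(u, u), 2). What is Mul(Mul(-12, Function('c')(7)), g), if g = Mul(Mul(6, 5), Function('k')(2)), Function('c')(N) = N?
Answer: -20160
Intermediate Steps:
Function('y')(t, u) = Mul(4, Pow(u, 2)) (Function('y')(t, u) = Pow(Mul(2, u), 2) = Mul(4, Pow(u, 2)))
Function('k')(d) = Mul(4, d) (Function('k')(d) = Mul(Mul(4, Pow(d, 2)), Pow(d, -1)) = Mul(4, d))
g = 240 (g = Mul(Mul(6, 5), Mul(4, 2)) = Mul(30, 8) = 240)
Mul(Mul(-12, Function('c')(7)), g) = Mul(Mul(-12, 7), 240) = Mul(-84, 240) = -20160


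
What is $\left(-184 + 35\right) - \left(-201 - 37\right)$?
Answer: $89$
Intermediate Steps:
$\left(-184 + 35\right) - \left(-201 - 37\right) = -149 - \left(-201 - 37\right) = -149 - -238 = -149 + 238 = 89$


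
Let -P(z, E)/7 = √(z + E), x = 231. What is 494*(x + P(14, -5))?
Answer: 103740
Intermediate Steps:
P(z, E) = -7*√(E + z) (P(z, E) = -7*√(z + E) = -7*√(E + z))
494*(x + P(14, -5)) = 494*(231 - 7*√(-5 + 14)) = 494*(231 - 7*√9) = 494*(231 - 7*3) = 494*(231 - 21) = 494*210 = 103740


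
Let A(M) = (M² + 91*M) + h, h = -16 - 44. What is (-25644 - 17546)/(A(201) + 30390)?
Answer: -21595/44511 ≈ -0.48516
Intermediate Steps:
h = -60
A(M) = -60 + M² + 91*M (A(M) = (M² + 91*M) - 60 = -60 + M² + 91*M)
(-25644 - 17546)/(A(201) + 30390) = (-25644 - 17546)/((-60 + 201² + 91*201) + 30390) = -43190/((-60 + 40401 + 18291) + 30390) = -43190/(58632 + 30390) = -43190/89022 = -43190*1/89022 = -21595/44511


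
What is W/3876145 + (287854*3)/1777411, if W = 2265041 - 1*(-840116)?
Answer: 8866431737017/6889502760595 ≈ 1.2869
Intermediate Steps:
W = 3105157 (W = 2265041 + 840116 = 3105157)
W/3876145 + (287854*3)/1777411 = 3105157/3876145 + (287854*3)/1777411 = 3105157*(1/3876145) + 863562*(1/1777411) = 3105157/3876145 + 863562/1777411 = 8866431737017/6889502760595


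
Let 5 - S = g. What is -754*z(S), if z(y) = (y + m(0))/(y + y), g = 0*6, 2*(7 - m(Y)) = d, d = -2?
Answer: -4901/5 ≈ -980.20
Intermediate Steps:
m(Y) = 8 (m(Y) = 7 - 1/2*(-2) = 7 + 1 = 8)
g = 0
S = 5 (S = 5 - 1*0 = 5 + 0 = 5)
z(y) = (8 + y)/(2*y) (z(y) = (y + 8)/(y + y) = (8 + y)/((2*y)) = (8 + y)*(1/(2*y)) = (8 + y)/(2*y))
-754*z(S) = -377*(8 + 5)/5 = -377*13/5 = -754*13/10 = -4901/5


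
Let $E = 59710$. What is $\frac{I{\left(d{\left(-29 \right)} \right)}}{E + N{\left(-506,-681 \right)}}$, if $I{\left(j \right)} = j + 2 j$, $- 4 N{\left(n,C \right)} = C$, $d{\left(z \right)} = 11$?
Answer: $\frac{132}{239521} \approx 0.0005511$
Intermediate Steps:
$N{\left(n,C \right)} = - \frac{C}{4}$
$I{\left(j \right)} = 3 j$
$\frac{I{\left(d{\left(-29 \right)} \right)}}{E + N{\left(-506,-681 \right)}} = \frac{3 \cdot 11}{59710 - - \frac{681}{4}} = \frac{33}{59710 + \frac{681}{4}} = \frac{33}{\frac{239521}{4}} = 33 \cdot \frac{4}{239521} = \frac{132}{239521}$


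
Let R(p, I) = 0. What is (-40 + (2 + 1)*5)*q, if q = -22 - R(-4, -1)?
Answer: 550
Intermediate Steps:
q = -22 (q = -22 - 1*0 = -22 + 0 = -22)
(-40 + (2 + 1)*5)*q = (-40 + (2 + 1)*5)*(-22) = (-40 + 3*5)*(-22) = (-40 + 15)*(-22) = -25*(-22) = 550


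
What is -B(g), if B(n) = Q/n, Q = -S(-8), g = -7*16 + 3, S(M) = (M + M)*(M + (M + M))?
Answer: -384/109 ≈ -3.5229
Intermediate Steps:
S(M) = 6*M**2 (S(M) = (2*M)*(M + 2*M) = (2*M)*(3*M) = 6*M**2)
g = -109 (g = -112 + 3 = -109)
Q = -384 (Q = -6*(-8)**2 = -6*64 = -1*384 = -384)
B(n) = -384/n
-B(g) = -(-384)/(-109) = -(-384)*(-1)/109 = -1*384/109 = -384/109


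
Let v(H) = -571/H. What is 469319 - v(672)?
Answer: 315382939/672 ≈ 4.6932e+5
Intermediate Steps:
469319 - v(672) = 469319 - (-571)/672 = 469319 - 1*(-571/672) = 469319 + 571/672 = 315382939/672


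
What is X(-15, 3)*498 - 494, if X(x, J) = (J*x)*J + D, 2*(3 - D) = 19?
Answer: -70961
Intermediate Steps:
D = -13/2 (D = 3 - ½*19 = 3 - 19/2 = -13/2 ≈ -6.5000)
X(x, J) = -13/2 + x*J² (X(x, J) = (J*x)*J - 13/2 = x*J² - 13/2 = -13/2 + x*J²)
X(-15, 3)*498 - 494 = (-13/2 - 15*3²)*498 - 494 = (-13/2 - 15*9)*498 - 494 = (-13/2 - 135)*498 - 494 = -283/2*498 - 494 = -70467 - 494 = -70961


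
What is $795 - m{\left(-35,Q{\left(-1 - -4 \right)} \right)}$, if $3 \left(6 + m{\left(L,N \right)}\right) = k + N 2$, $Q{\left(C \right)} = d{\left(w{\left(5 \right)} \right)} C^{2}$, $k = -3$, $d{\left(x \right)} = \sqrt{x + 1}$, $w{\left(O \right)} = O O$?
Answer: $802 - 6 \sqrt{26} \approx 771.41$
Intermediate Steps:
$w{\left(O \right)} = O^{2}$
$d{\left(x \right)} = \sqrt{1 + x}$
$Q{\left(C \right)} = \sqrt{26} C^{2}$ ($Q{\left(C \right)} = \sqrt{1 + 5^{2}} C^{2} = \sqrt{1 + 25} C^{2} = \sqrt{26} C^{2}$)
$m{\left(L,N \right)} = -7 + \frac{2 N}{3}$ ($m{\left(L,N \right)} = -6 + \frac{-3 + N 2}{3} = -6 + \frac{-3 + 2 N}{3} = -6 + \left(-1 + \frac{2 N}{3}\right) = -7 + \frac{2 N}{3}$)
$795 - m{\left(-35,Q{\left(-1 - -4 \right)} \right)} = 795 - \left(-7 + \frac{2 \sqrt{26} \left(-1 - -4\right)^{2}}{3}\right) = 795 - \left(-7 + \frac{2 \sqrt{26} \left(-1 + 4\right)^{2}}{3}\right) = 795 - \left(-7 + \frac{2 \sqrt{26} \cdot 3^{2}}{3}\right) = 795 - \left(-7 + \frac{2 \sqrt{26} \cdot 9}{3}\right) = 795 - \left(-7 + \frac{2 \cdot 9 \sqrt{26}}{3}\right) = 795 - \left(-7 + 6 \sqrt{26}\right) = 795 + \left(7 - 6 \sqrt{26}\right) = 802 - 6 \sqrt{26}$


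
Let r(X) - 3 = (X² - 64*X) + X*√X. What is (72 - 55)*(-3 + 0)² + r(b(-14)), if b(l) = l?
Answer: 1248 - 14*I*√14 ≈ 1248.0 - 52.383*I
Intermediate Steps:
r(X) = 3 + X² + X^(3/2) - 64*X (r(X) = 3 + ((X² - 64*X) + X*√X) = 3 + ((X² - 64*X) + X^(3/2)) = 3 + (X² + X^(3/2) - 64*X) = 3 + X² + X^(3/2) - 64*X)
(72 - 55)*(-3 + 0)² + r(b(-14)) = (72 - 55)*(-3 + 0)² + (3 + (-14)² + (-14)^(3/2) - 64*(-14)) = 17*(-3)² + (3 + 196 - 14*I*√14 + 896) = 17*9 + (1095 - 14*I*√14) = 153 + (1095 - 14*I*√14) = 1248 - 14*I*√14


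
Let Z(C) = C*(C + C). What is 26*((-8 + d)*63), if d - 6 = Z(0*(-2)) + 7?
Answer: 8190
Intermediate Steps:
Z(C) = 2*C² (Z(C) = C*(2*C) = 2*C²)
d = 13 (d = 6 + (2*(0*(-2))² + 7) = 6 + (2*0² + 7) = 6 + (2*0 + 7) = 6 + (0 + 7) = 6 + 7 = 13)
26*((-8 + d)*63) = 26*((-8 + 13)*63) = 26*(5*63) = 26*315 = 8190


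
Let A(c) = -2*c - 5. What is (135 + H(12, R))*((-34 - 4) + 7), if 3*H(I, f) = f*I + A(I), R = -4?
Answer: -10168/3 ≈ -3389.3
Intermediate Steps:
A(c) = -5 - 2*c
H(I, f) = -5/3 - 2*I/3 + I*f/3 (H(I, f) = (f*I + (-5 - 2*I))/3 = (I*f + (-5 - 2*I))/3 = (-5 - 2*I + I*f)/3 = -5/3 - 2*I/3 + I*f/3)
(135 + H(12, R))*((-34 - 4) + 7) = (135 + (-5/3 - ⅔*12 + (⅓)*12*(-4)))*((-34 - 4) + 7) = (135 + (-5/3 - 8 - 16))*(-38 + 7) = (135 - 77/3)*(-31) = (328/3)*(-31) = -10168/3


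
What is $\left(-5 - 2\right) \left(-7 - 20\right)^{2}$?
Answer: $-5103$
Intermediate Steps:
$\left(-5 - 2\right) \left(-7 - 20\right)^{2} = - 7 \left(-7 - 20\right)^{2} = - 7 \left(-27\right)^{2} = \left(-7\right) 729 = -5103$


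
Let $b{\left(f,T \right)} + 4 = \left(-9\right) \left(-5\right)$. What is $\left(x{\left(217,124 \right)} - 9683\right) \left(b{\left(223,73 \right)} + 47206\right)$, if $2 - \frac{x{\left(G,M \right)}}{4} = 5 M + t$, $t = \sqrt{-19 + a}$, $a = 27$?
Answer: $-574287285 - 377976 \sqrt{2} \approx -5.7482 \cdot 10^{8}$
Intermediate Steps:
$t = 2 \sqrt{2}$ ($t = \sqrt{-19 + 27} = \sqrt{8} = 2 \sqrt{2} \approx 2.8284$)
$x{\left(G,M \right)} = 8 - 20 M - 8 \sqrt{2}$ ($x{\left(G,M \right)} = 8 - 4 \left(5 M + 2 \sqrt{2}\right) = 8 - 4 \left(2 \sqrt{2} + 5 M\right) = 8 - \left(8 \sqrt{2} + 20 M\right) = 8 - 20 M - 8 \sqrt{2}$)
$b{\left(f,T \right)} = 41$ ($b{\left(f,T \right)} = -4 - -45 = -4 + 45 = 41$)
$\left(x{\left(217,124 \right)} - 9683\right) \left(b{\left(223,73 \right)} + 47206\right) = \left(\left(8 - 2480 - 8 \sqrt{2}\right) - 9683\right) \left(41 + 47206\right) = \left(\left(8 - 2480 - 8 \sqrt{2}\right) - 9683\right) 47247 = \left(\left(-2472 - 8 \sqrt{2}\right) - 9683\right) 47247 = \left(-12155 - 8 \sqrt{2}\right) 47247 = -574287285 - 377976 \sqrt{2}$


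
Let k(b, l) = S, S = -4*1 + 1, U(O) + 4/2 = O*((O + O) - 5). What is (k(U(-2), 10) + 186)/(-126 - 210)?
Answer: -61/112 ≈ -0.54464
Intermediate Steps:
U(O) = -2 + O*(-5 + 2*O) (U(O) = -2 + O*((O + O) - 5) = -2 + O*(2*O - 5) = -2 + O*(-5 + 2*O))
S = -3 (S = -4 + 1 = -3)
k(b, l) = -3
(k(U(-2), 10) + 186)/(-126 - 210) = (-3 + 186)/(-126 - 210) = 183/(-336) = 183*(-1/336) = -61/112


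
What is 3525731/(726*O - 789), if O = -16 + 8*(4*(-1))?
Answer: -3525731/35637 ≈ -98.935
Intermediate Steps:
O = -48 (O = -16 + 8*(-4) = -16 - 32 = -48)
3525731/(726*O - 789) = 3525731/(726*(-48) - 789) = 3525731/(-34848 - 789) = 3525731/(-35637) = 3525731*(-1/35637) = -3525731/35637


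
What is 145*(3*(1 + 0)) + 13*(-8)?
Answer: 331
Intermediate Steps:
145*(3*(1 + 0)) + 13*(-8) = 145*(3*1) - 104 = 145*3 - 104 = 435 - 104 = 331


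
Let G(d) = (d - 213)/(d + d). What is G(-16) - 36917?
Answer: -1181115/32 ≈ -36910.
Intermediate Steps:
G(d) = (-213 + d)/(2*d) (G(d) = (-213 + d)/((2*d)) = (-213 + d)*(1/(2*d)) = (-213 + d)/(2*d))
G(-16) - 36917 = (½)*(-213 - 16)/(-16) - 36917 = (½)*(-1/16)*(-229) - 36917 = 229/32 - 36917 = -1181115/32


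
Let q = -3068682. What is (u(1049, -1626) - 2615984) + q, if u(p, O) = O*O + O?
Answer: -3042416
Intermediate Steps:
u(p, O) = O + O² (u(p, O) = O² + O = O + O²)
(u(1049, -1626) - 2615984) + q = (-1626*(1 - 1626) - 2615984) - 3068682 = (-1626*(-1625) - 2615984) - 3068682 = (2642250 - 2615984) - 3068682 = 26266 - 3068682 = -3042416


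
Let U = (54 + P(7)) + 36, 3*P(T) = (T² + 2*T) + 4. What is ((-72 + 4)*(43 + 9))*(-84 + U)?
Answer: -300560/3 ≈ -1.0019e+5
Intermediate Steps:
P(T) = 4/3 + T²/3 + 2*T/3 (P(T) = ((T² + 2*T) + 4)/3 = (4 + T² + 2*T)/3 = 4/3 + T²/3 + 2*T/3)
U = 337/3 (U = (54 + (4/3 + (⅓)*7² + (⅔)*7)) + 36 = (54 + (4/3 + (⅓)*49 + 14/3)) + 36 = (54 + (4/3 + 49/3 + 14/3)) + 36 = (54 + 67/3) + 36 = 229/3 + 36 = 337/3 ≈ 112.33)
((-72 + 4)*(43 + 9))*(-84 + U) = ((-72 + 4)*(43 + 9))*(-84 + 337/3) = -68*52*(85/3) = -3536*85/3 = -300560/3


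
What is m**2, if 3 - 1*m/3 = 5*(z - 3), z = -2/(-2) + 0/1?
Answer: 1521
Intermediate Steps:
z = 1 (z = -2*(-1/2) + 0*1 = 1 + 0 = 1)
m = 39 (m = 9 - 15*(1 - 3) = 9 - 15*(-2) = 9 - 3*(-10) = 9 + 30 = 39)
m**2 = 39**2 = 1521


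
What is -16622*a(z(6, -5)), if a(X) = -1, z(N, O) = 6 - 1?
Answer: 16622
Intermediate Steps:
z(N, O) = 5
-16622*a(z(6, -5)) = -16622*(-1) = 16622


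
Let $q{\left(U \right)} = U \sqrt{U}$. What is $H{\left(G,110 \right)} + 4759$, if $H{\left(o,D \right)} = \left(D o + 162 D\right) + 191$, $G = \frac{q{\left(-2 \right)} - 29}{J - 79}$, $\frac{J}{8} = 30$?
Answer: $\frac{3662780}{161} - \frac{220 i \sqrt{2}}{161} \approx 22750.0 - 1.9325 i$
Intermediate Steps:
$J = 240$ ($J = 8 \cdot 30 = 240$)
$q{\left(U \right)} = U^{\frac{3}{2}}$
$G = - \frac{29}{161} - \frac{2 i \sqrt{2}}{161}$ ($G = \frac{\left(-2\right)^{\frac{3}{2}} - 29}{240 - 79} = \frac{- 2 i \sqrt{2} - 29}{161} = \left(-29 - 2 i \sqrt{2}\right) \frac{1}{161} = - \frac{29}{161} - \frac{2 i \sqrt{2}}{161} \approx -0.18012 - 0.017568 i$)
$H{\left(o,D \right)} = 191 + 162 D + D o$ ($H{\left(o,D \right)} = \left(162 D + D o\right) + 191 = 191 + 162 D + D o$)
$H{\left(G,110 \right)} + 4759 = \left(191 + 162 \cdot 110 + 110 \left(- \frac{29}{161} - \frac{2 i \sqrt{2}}{161}\right)\right) + 4759 = \left(191 + 17820 - \left(\frac{3190}{161} + \frac{220 i \sqrt{2}}{161}\right)\right) + 4759 = \left(\frac{2896581}{161} - \frac{220 i \sqrt{2}}{161}\right) + 4759 = \frac{3662780}{161} - \frac{220 i \sqrt{2}}{161}$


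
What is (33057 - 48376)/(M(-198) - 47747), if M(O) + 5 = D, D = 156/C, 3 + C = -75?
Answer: 15319/47754 ≈ 0.32079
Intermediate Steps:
C = -78 (C = -3 - 75 = -78)
D = -2 (D = 156/(-78) = 156*(-1/78) = -2)
M(O) = -7 (M(O) = -5 - 2 = -7)
(33057 - 48376)/(M(-198) - 47747) = (33057 - 48376)/(-7 - 47747) = -15319/(-47754) = -15319*(-1/47754) = 15319/47754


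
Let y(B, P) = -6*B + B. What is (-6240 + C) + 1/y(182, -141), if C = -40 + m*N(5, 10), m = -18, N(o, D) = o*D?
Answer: -6533801/910 ≈ -7180.0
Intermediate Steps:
y(B, P) = -5*B
N(o, D) = D*o
C = -940 (C = -40 - 180*5 = -40 - 18*50 = -40 - 900 = -940)
(-6240 + C) + 1/y(182, -141) = (-6240 - 940) + 1/(-5*182) = -7180 + 1/(-910) = -7180 - 1/910 = -6533801/910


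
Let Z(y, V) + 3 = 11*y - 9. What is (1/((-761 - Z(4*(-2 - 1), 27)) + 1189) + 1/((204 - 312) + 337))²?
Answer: 641601/17157856144 ≈ 3.7394e-5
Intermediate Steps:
Z(y, V) = -12 + 11*y (Z(y, V) = -3 + (11*y - 9) = -3 + (-9 + 11*y) = -12 + 11*y)
(1/((-761 - Z(4*(-2 - 1), 27)) + 1189) + 1/((204 - 312) + 337))² = (1/((-761 - (-12 + 11*(4*(-2 - 1)))) + 1189) + 1/((204 - 312) + 337))² = (1/((-761 - (-12 + 11*(4*(-3)))) + 1189) + 1/(-108 + 337))² = (1/((-761 - (-12 + 11*(-12))) + 1189) + 1/229)² = (1/((-761 - (-12 - 132)) + 1189) + 1/229)² = (1/((-761 - 1*(-144)) + 1189) + 1/229)² = (1/((-761 + 144) + 1189) + 1/229)² = (1/(-617 + 1189) + 1/229)² = (1/572 + 1/229)² = (801/130988)² = 641601/17157856144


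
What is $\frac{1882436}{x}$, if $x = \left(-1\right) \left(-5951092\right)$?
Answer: $\frac{470609}{1487773} \approx 0.31632$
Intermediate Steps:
$x = 5951092$
$\frac{1882436}{x} = \frac{1882436}{5951092} = 1882436 \cdot \frac{1}{5951092} = \frac{470609}{1487773}$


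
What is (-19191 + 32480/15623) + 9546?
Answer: -150651355/15623 ≈ -9642.9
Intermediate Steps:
(-19191 + 32480/15623) + 9546 = -299788513/15623 + 9546 = -150651355/15623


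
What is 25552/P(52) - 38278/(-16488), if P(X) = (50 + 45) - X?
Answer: 211473665/354492 ≈ 596.55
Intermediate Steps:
P(X) = 95 - X
25552/P(52) - 38278/(-16488) = 25552/(95 - 1*52) - 38278/(-16488) = 25552/(95 - 52) - 38278*(-1/16488) = 25552/43 + 19139/8244 = 211473665/354492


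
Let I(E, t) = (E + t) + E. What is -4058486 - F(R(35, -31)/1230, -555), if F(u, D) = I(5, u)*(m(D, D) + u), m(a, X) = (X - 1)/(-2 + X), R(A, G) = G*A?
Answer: -136801095377633/33707412 ≈ -4.0585e+6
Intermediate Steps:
R(A, G) = A*G
I(E, t) = t + 2*E
m(a, X) = (-1 + X)/(-2 + X)
F(u, D) = (10 + u)*(u + (-1 + D)/(-2 + D)) (F(u, D) = (u + 2*5)*((-1 + D)/(-2 + D) + u) = (u + 10)*(u + (-1 + D)/(-2 + D)) = (10 + u)*(u + (-1 + D)/(-2 + D)))
-4058486 - F(R(35, -31)/1230, -555) = -4058486 - (10 + (35*(-31))/1230)*(-1 - 555 + ((35*(-31))/1230)*(-2 - 555))/(-2 - 555) = -4058486 - (10 - 1085*1/1230)*(-1 - 555 - 1085*1/1230*(-557))/(-557) = -4058486 - (-1)*(10 - 217/246)*(-1 - 555 - 217/246*(-557))/557 = -4058486 - (-1)*2243*(-1 - 555 + 120869/246)/(557*246) = -4058486 - (-1)*2243*(-15907)/(557*246*246) = -4058486 - 1*35679401/33707412 = -4058486 - 35679401/33707412 = -136801095377633/33707412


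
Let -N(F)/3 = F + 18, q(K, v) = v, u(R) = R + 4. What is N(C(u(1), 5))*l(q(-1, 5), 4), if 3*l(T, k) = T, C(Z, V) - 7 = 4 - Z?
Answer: -120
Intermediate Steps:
u(R) = 4 + R
C(Z, V) = 11 - Z (C(Z, V) = 7 + (4 - Z) = 11 - Z)
N(F) = -54 - 3*F (N(F) = -3*(F + 18) = -3*(18 + F) = -54 - 3*F)
l(T, k) = T/3
N(C(u(1), 5))*l(q(-1, 5), 4) = (-54 - 3*(11 - (4 + 1)))*((⅓)*5) = (-54 - 3*(11 - 1*5))*(5/3) = (-54 - 3*(11 - 5))*(5/3) = (-54 - 3*6)*(5/3) = (-54 - 18)*(5/3) = -72*5/3 = -120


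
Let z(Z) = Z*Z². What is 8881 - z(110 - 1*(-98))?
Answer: -8990031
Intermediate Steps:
z(Z) = Z³
8881 - z(110 - 1*(-98)) = 8881 - (110 - 1*(-98))³ = 8881 - (110 + 98)³ = 8881 - 1*208³ = 8881 - 1*8998912 = 8881 - 8998912 = -8990031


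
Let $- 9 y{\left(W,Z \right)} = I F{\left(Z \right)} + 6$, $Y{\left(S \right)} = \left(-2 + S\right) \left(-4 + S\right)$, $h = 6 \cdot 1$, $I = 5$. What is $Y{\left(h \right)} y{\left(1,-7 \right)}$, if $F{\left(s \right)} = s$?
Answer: $\frac{232}{9} \approx 25.778$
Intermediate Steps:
$h = 6$
$Y{\left(S \right)} = \left(-4 + S\right) \left(-2 + S\right)$
$y{\left(W,Z \right)} = - \frac{2}{3} - \frac{5 Z}{9}$ ($y{\left(W,Z \right)} = - \frac{5 Z + 6}{9} = - \frac{6 + 5 Z}{9} = - \frac{2}{3} - \frac{5 Z}{9}$)
$Y{\left(h \right)} y{\left(1,-7 \right)} = \left(8 + 6^{2} - 36\right) \left(- \frac{2}{3} - - \frac{35}{9}\right) = \left(8 + 36 - 36\right) \left(- \frac{2}{3} + \frac{35}{9}\right) = 8 \cdot \frac{29}{9} = \frac{232}{9}$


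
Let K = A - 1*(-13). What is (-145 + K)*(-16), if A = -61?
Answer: 3088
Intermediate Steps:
K = -48 (K = -61 - 1*(-13) = -61 + 13 = -48)
(-145 + K)*(-16) = (-145 - 48)*(-16) = -193*(-16) = 3088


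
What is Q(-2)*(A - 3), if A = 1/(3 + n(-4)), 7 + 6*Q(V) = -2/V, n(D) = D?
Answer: 4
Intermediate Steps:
Q(V) = -7/6 - 1/(3*V) (Q(V) = -7/6 + (-2/V)/6 = -7/6 - 1/(3*V))
A = -1 (A = 1/(3 - 4) = 1/(-1) = -1)
Q(-2)*(A - 3) = ((1/6)*(-2 - 7*(-2))/(-2))*(-1 - 3) = ((1/6)*(-1/2)*(-2 + 14))*(-4) = ((1/6)*(-1/2)*12)*(-4) = -1*(-4) = 4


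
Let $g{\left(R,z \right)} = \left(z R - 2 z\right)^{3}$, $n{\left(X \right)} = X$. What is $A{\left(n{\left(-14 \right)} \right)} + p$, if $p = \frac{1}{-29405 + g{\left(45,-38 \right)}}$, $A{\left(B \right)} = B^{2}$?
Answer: $\frac{855096551763}{4362737509} \approx 196.0$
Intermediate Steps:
$g{\left(R,z \right)} = \left(- 2 z + R z\right)^{3}$ ($g{\left(R,z \right)} = \left(R z - 2 z\right)^{3} = \left(- 2 z + R z\right)^{3}$)
$p = - \frac{1}{4362737509}$ ($p = \frac{1}{-29405 + \left(-38\right)^{3} \left(-2 + 45\right)^{3}} = \frac{1}{-29405 - 54872 \cdot 43^{3}} = \frac{1}{-29405 - 4362708104} = \frac{1}{-4362737509} = - \frac{1}{4362737509} \approx -2.2921 \cdot 10^{-10}$)
$A{\left(n{\left(-14 \right)} \right)} + p = \left(-14\right)^{2} - \frac{1}{4362737509} = 196 - \frac{1}{4362737509} = \frac{855096551763}{4362737509}$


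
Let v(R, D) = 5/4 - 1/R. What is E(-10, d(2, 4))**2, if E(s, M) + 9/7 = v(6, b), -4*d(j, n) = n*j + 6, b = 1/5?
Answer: 289/7056 ≈ 0.040958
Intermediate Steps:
b = 1/5 (b = 1*(1/5) = 1/5 ≈ 0.20000)
d(j, n) = -3/2 - j*n/4 (d(j, n) = -(n*j + 6)/4 = -(j*n + 6)/4 = -(6 + j*n)/4 = -3/2 - j*n/4)
v(R, D) = 5/4 - 1/R (v(R, D) = 5*(1/4) - 1/R = 5/4 - 1/R)
E(s, M) = -17/84 (E(s, M) = -9/7 + (5/4 - 1/6) = -9/7 + 13/12 = -17/84)
E(-10, d(2, 4))**2 = (-17/84)**2 = 289/7056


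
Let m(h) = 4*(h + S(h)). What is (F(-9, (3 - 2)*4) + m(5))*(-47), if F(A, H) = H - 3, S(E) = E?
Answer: -1927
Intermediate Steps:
F(A, H) = -3 + H
m(h) = 8*h (m(h) = 4*(h + h) = 4*(2*h) = 8*h)
(F(-9, (3 - 2)*4) + m(5))*(-47) = ((-3 + (3 - 2)*4) + 8*5)*(-47) = ((-3 + 1*4) + 40)*(-47) = ((-3 + 4) + 40)*(-47) = (1 + 40)*(-47) = 41*(-47) = -1927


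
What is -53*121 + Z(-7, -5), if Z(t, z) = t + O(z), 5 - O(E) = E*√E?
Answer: -6415 + 5*I*√5 ≈ -6415.0 + 11.18*I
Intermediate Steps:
O(E) = 5 - E^(3/2) (O(E) = 5 - E*√E = 5 - E^(3/2))
Z(t, z) = 5 + t - z^(3/2) (Z(t, z) = t + (5 - z^(3/2)) = 5 + t - z^(3/2))
-53*121 + Z(-7, -5) = -53*121 + (5 - 7 - (-5)^(3/2)) = -6413 + (5 - 7 - (-5)*I*√5) = -6413 + (5 - 7 + 5*I*√5) = -6413 + (-2 + 5*I*√5) = -6415 + 5*I*√5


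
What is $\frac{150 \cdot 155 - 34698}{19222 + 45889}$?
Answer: $- \frac{11448}{65111} \approx -0.17582$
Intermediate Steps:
$\frac{150 \cdot 155 - 34698}{19222 + 45889} = \frac{23250 - 34698}{65111} = \left(-11448\right) \frac{1}{65111} = - \frac{11448}{65111}$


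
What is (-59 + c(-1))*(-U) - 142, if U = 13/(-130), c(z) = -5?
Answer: -742/5 ≈ -148.40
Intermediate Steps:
U = -1/10 (U = 13*(-1/130) = -1/10 ≈ -0.10000)
(-59 + c(-1))*(-U) - 142 = (-59 - 5)*(-1*(-1/10)) - 142 = -64*1/10 - 142 = -32/5 - 142 = -742/5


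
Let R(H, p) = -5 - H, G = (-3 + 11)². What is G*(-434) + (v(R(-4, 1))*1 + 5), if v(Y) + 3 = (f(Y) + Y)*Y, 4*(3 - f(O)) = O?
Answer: -111105/4 ≈ -27776.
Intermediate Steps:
G = 64 (G = 8² = 64)
f(O) = 3 - O/4
v(Y) = -3 + Y*(3 + 3*Y/4) (v(Y) = -3 + ((3 - Y/4) + Y)*Y = -3 + (3 + 3*Y/4)*Y = -3 + Y*(3 + 3*Y/4))
G*(-434) + (v(R(-4, 1))*1 + 5) = 64*(-434) + ((-3 + 3*(-5 - 1*(-4)) + 3*(-5 - 1*(-4))²/4)*1 + 5) = -27776 + ((-3 + 3*(-5 + 4) + 3*(-5 + 4)²/4)*1 + 5) = -27776 + ((-3 + 3*(-1) + (¾)*(-1)²)*1 + 5) = -27776 + ((-3 - 3 + (¾)*1)*1 + 5) = -27776 + ((-3 - 3 + ¾)*1 + 5) = -27776 + (-21/4*1 + 5) = -27776 + (-21/4 + 5) = -27776 - ¼ = -111105/4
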